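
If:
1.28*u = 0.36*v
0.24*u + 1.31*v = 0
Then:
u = 0.00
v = 0.00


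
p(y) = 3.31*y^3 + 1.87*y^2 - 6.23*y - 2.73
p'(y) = 9.93*y^2 + 3.74*y - 6.23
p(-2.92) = -51.00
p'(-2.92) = 67.52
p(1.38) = 0.93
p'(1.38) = 17.84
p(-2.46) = -25.36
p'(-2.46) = 44.66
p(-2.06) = -10.90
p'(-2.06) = 28.20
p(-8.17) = -1632.08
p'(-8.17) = 626.03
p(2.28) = 32.02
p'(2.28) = 53.92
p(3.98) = 210.77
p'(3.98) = 165.95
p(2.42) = 40.06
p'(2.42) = 60.97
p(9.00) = 2505.66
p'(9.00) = 831.76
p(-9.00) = -2208.18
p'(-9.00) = 764.44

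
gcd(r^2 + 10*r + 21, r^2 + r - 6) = r + 3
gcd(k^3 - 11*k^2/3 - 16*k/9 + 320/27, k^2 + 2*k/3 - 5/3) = k + 5/3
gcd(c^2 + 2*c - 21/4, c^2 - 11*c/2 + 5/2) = 1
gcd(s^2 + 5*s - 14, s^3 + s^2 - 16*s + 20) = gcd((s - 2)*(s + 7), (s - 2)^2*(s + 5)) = s - 2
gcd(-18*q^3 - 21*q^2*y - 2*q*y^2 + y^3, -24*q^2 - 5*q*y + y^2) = 3*q + y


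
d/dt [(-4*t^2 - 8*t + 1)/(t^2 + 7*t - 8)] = (-20*t^2 + 62*t + 57)/(t^4 + 14*t^3 + 33*t^2 - 112*t + 64)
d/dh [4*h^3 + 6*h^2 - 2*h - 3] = 12*h^2 + 12*h - 2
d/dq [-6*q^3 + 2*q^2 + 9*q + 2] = -18*q^2 + 4*q + 9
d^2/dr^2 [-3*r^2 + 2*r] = -6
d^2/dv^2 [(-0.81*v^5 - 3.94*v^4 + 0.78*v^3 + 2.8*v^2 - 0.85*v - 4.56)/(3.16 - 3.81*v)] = (141.096492*v^5 + 50.5983239999999*v^4 - 619.85478*v^3 + 528.464496*v^2 - 46.732608*v + 96.934792)/(55.306341*v^3 - 137.612628*v^2 + 114.135408*v - 31.554496)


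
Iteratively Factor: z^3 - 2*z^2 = (z)*(z^2 - 2*z) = z^2*(z - 2)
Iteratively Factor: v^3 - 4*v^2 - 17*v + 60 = (v + 4)*(v^2 - 8*v + 15) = (v - 5)*(v + 4)*(v - 3)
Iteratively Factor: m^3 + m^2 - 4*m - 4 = (m - 2)*(m^2 + 3*m + 2) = (m - 2)*(m + 2)*(m + 1)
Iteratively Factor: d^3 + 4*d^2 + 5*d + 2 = (d + 1)*(d^2 + 3*d + 2) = (d + 1)^2*(d + 2)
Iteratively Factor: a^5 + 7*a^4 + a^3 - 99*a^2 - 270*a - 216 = (a - 4)*(a^4 + 11*a^3 + 45*a^2 + 81*a + 54) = (a - 4)*(a + 3)*(a^3 + 8*a^2 + 21*a + 18) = (a - 4)*(a + 3)^2*(a^2 + 5*a + 6) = (a - 4)*(a + 3)^3*(a + 2)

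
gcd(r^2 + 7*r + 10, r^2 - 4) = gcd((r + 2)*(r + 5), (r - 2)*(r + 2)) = r + 2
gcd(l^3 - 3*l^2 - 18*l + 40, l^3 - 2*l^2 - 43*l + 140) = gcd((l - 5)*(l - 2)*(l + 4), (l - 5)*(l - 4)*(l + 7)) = l - 5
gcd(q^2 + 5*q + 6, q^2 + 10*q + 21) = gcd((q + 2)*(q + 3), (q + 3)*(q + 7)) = q + 3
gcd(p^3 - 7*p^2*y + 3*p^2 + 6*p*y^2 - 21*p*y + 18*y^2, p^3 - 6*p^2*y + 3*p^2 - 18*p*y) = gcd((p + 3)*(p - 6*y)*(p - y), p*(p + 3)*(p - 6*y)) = -p^2 + 6*p*y - 3*p + 18*y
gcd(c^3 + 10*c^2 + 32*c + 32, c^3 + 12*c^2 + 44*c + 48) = c^2 + 6*c + 8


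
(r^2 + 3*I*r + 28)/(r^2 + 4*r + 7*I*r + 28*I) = (r - 4*I)/(r + 4)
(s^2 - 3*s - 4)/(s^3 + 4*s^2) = (s^2 - 3*s - 4)/(s^2*(s + 4))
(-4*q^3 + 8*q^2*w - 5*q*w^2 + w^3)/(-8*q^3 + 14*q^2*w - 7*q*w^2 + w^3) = (2*q - w)/(4*q - w)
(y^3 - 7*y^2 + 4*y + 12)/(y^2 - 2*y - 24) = (y^2 - y - 2)/(y + 4)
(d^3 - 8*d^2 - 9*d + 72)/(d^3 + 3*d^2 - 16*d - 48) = (d^2 - 11*d + 24)/(d^2 - 16)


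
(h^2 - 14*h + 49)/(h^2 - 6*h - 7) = (h - 7)/(h + 1)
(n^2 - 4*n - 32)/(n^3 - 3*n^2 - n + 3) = (n^2 - 4*n - 32)/(n^3 - 3*n^2 - n + 3)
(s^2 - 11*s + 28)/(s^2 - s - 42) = (s - 4)/(s + 6)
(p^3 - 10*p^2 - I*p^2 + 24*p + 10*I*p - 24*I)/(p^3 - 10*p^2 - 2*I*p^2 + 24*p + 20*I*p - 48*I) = (p - I)/(p - 2*I)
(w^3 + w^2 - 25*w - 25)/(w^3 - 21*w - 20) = (w + 5)/(w + 4)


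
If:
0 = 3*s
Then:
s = 0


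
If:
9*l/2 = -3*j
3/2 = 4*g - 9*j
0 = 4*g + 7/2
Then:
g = -7/8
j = -5/9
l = 10/27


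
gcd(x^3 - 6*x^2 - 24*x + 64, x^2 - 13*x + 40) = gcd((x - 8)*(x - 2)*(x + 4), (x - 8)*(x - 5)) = x - 8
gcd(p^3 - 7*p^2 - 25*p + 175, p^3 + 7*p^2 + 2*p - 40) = p + 5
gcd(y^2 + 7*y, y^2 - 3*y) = y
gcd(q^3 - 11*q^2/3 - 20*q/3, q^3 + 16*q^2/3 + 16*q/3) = q^2 + 4*q/3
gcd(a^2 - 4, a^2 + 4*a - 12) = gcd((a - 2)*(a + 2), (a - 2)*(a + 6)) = a - 2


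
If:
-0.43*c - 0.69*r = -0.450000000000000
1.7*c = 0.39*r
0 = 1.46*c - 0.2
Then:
No Solution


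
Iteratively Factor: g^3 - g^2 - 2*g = (g)*(g^2 - g - 2) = g*(g + 1)*(g - 2)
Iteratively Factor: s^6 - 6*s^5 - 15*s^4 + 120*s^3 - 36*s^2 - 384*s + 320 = (s - 2)*(s^5 - 4*s^4 - 23*s^3 + 74*s^2 + 112*s - 160) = (s - 2)*(s + 2)*(s^4 - 6*s^3 - 11*s^2 + 96*s - 80) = (s - 2)*(s - 1)*(s + 2)*(s^3 - 5*s^2 - 16*s + 80) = (s - 4)*(s - 2)*(s - 1)*(s + 2)*(s^2 - s - 20) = (s - 4)*(s - 2)*(s - 1)*(s + 2)*(s + 4)*(s - 5)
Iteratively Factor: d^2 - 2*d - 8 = (d - 4)*(d + 2)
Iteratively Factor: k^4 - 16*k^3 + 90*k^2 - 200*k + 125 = (k - 5)*(k^3 - 11*k^2 + 35*k - 25) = (k - 5)^2*(k^2 - 6*k + 5) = (k - 5)^2*(k - 1)*(k - 5)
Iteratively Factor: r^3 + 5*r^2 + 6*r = (r + 2)*(r^2 + 3*r) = r*(r + 2)*(r + 3)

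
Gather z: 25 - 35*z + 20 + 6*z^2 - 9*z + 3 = 6*z^2 - 44*z + 48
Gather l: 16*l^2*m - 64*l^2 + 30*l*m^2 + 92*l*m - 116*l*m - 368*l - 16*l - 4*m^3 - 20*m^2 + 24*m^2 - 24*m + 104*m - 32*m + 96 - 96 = l^2*(16*m - 64) + l*(30*m^2 - 24*m - 384) - 4*m^3 + 4*m^2 + 48*m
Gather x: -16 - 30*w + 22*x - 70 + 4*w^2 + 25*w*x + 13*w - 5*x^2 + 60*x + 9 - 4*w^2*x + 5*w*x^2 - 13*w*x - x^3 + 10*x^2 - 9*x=4*w^2 - 17*w - x^3 + x^2*(5*w + 5) + x*(-4*w^2 + 12*w + 73) - 77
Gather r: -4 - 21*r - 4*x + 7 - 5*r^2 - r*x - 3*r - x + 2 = -5*r^2 + r*(-x - 24) - 5*x + 5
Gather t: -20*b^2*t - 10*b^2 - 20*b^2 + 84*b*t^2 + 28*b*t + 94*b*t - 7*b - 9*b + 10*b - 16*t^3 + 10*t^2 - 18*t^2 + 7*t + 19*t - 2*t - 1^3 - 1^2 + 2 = -30*b^2 - 6*b - 16*t^3 + t^2*(84*b - 8) + t*(-20*b^2 + 122*b + 24)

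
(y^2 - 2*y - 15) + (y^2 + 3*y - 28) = 2*y^2 + y - 43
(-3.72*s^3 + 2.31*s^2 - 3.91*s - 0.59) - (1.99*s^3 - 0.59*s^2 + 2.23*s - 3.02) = -5.71*s^3 + 2.9*s^2 - 6.14*s + 2.43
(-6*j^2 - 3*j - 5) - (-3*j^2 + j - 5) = -3*j^2 - 4*j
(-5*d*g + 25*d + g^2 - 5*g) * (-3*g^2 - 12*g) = 15*d*g^3 - 15*d*g^2 - 300*d*g - 3*g^4 + 3*g^3 + 60*g^2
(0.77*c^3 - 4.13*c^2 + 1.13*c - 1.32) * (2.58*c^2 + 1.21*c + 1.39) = 1.9866*c^5 - 9.7237*c^4 - 1.0116*c^3 - 7.779*c^2 - 0.0265000000000002*c - 1.8348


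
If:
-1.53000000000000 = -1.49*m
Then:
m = 1.03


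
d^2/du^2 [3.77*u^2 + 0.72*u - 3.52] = 7.54000000000000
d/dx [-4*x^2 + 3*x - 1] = 3 - 8*x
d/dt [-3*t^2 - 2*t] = -6*t - 2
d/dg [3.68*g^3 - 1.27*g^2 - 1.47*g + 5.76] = 11.04*g^2 - 2.54*g - 1.47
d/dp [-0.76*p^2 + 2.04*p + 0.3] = 2.04 - 1.52*p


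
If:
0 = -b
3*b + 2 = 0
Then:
No Solution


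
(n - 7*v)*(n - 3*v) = n^2 - 10*n*v + 21*v^2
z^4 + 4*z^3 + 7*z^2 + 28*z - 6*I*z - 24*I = (z + 4)*(z - 2*I)*(z - I)*(z + 3*I)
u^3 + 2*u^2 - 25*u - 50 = (u - 5)*(u + 2)*(u + 5)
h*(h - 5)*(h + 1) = h^3 - 4*h^2 - 5*h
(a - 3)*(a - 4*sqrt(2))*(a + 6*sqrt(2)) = a^3 - 3*a^2 + 2*sqrt(2)*a^2 - 48*a - 6*sqrt(2)*a + 144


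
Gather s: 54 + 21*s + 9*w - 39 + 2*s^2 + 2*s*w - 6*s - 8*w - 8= 2*s^2 + s*(2*w + 15) + w + 7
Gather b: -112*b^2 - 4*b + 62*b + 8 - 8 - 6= -112*b^2 + 58*b - 6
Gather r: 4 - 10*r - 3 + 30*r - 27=20*r - 26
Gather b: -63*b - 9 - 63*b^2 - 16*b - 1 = -63*b^2 - 79*b - 10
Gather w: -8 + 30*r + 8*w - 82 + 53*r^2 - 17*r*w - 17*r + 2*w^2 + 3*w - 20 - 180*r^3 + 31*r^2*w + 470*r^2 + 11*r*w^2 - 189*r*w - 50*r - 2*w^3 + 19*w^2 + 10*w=-180*r^3 + 523*r^2 - 37*r - 2*w^3 + w^2*(11*r + 21) + w*(31*r^2 - 206*r + 21) - 110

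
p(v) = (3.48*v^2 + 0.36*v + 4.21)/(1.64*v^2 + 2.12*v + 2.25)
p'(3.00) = 0.11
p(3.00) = 1.57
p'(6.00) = 0.05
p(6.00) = 1.78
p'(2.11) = 0.13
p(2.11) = 1.46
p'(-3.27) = 0.35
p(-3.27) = 3.13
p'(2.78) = 0.11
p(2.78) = 1.54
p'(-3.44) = 0.32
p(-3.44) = 3.07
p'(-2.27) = 0.65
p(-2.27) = 3.62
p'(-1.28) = 0.13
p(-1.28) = 4.25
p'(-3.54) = 0.30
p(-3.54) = 3.04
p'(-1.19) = -0.17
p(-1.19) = 4.25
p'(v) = (-3.28*v - 2.12)*(3.48*v^2 + 0.36*v + 4.21)/(1.64*v^2 + 2.12*v + 2.25)^2 + (6.96*v + 0.36)/(1.64*v^2 + 2.12*v + 2.25) = (6.7872*v^2 + 1.8512*v - 8.1152)/(2.6896*v^4 + 6.9536*v^3 + 11.8744*v^2 + 9.54*v + 5.0625)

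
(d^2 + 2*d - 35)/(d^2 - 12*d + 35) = (d + 7)/(d - 7)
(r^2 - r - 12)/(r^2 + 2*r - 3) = (r - 4)/(r - 1)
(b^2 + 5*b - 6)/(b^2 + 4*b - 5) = (b + 6)/(b + 5)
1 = 1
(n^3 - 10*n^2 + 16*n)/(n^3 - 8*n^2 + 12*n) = (n - 8)/(n - 6)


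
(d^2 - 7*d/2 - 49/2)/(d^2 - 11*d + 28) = (d + 7/2)/(d - 4)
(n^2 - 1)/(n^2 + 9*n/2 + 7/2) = 2*(n - 1)/(2*n + 7)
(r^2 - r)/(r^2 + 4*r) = (r - 1)/(r + 4)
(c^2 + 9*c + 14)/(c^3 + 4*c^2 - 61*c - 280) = (c + 2)/(c^2 - 3*c - 40)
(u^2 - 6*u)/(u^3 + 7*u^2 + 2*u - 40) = u*(u - 6)/(u^3 + 7*u^2 + 2*u - 40)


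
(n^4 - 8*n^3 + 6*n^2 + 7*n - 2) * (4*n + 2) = 4*n^5 - 30*n^4 + 8*n^3 + 40*n^2 + 6*n - 4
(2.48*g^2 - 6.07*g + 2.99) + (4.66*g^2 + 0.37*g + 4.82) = 7.14*g^2 - 5.7*g + 7.81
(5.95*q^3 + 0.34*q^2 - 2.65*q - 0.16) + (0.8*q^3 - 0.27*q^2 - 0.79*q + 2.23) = 6.75*q^3 + 0.07*q^2 - 3.44*q + 2.07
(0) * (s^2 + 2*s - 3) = 0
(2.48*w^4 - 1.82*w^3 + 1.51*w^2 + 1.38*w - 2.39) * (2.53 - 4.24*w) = -10.5152*w^5 + 13.9912*w^4 - 11.007*w^3 - 2.0309*w^2 + 13.625*w - 6.0467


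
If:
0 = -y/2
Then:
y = 0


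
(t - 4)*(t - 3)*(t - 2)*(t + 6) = t^4 - 3*t^3 - 28*t^2 + 132*t - 144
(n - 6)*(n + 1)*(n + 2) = n^3 - 3*n^2 - 16*n - 12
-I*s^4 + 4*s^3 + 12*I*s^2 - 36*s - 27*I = (s - 3)*(s + 3)*(s + 3*I)*(-I*s + 1)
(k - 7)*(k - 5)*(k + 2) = k^3 - 10*k^2 + 11*k + 70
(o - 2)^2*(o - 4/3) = o^3 - 16*o^2/3 + 28*o/3 - 16/3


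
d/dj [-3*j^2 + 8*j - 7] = 8 - 6*j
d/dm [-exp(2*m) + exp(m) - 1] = (1 - 2*exp(m))*exp(m)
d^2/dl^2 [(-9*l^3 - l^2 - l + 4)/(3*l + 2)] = 2*(-81*l^3 - 162*l^2 - 108*l + 38)/(27*l^3 + 54*l^2 + 36*l + 8)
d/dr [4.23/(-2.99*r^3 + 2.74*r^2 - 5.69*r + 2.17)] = (37.9431*r^2 - 23.1804*r + 24.0687)/(2.99*r^3 - 2.74*r^2 + 5.69*r - 2.17)^2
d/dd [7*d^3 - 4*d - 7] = 21*d^2 - 4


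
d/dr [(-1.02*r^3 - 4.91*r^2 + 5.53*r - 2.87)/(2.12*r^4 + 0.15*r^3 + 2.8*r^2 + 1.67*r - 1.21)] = (2.1624*r^6 + 20.8184*r^5 - 37.2903*r^4 + 19.2718*r^3 - 18.6896*r^2 + 27.9542*r - 1.8984)/(4.4944*r^8 + 0.636*r^7 + 11.8945*r^6 + 7.9208*r^5 + 3.2106*r^4 + 8.989*r^3 - 3.9871*r^2 - 4.0414*r + 1.4641)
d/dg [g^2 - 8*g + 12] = 2*g - 8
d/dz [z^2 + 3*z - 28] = 2*z + 3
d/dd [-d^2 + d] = 1 - 2*d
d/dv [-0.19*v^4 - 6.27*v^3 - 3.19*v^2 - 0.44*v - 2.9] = -0.76*v^3 - 18.81*v^2 - 6.38*v - 0.44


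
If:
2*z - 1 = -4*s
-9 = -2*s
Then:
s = 9/2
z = -17/2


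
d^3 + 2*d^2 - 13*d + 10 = (d - 2)*(d - 1)*(d + 5)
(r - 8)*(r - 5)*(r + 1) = r^3 - 12*r^2 + 27*r + 40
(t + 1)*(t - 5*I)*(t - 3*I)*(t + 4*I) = t^4 + t^3 - 4*I*t^3 + 17*t^2 - 4*I*t^2 + 17*t - 60*I*t - 60*I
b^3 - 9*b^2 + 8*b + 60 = (b - 6)*(b - 5)*(b + 2)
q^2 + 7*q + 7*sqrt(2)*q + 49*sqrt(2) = (q + 7)*(q + 7*sqrt(2))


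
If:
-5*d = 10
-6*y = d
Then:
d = -2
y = 1/3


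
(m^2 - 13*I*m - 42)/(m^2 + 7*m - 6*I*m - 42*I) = (m - 7*I)/(m + 7)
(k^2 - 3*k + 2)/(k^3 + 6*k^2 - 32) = (k - 1)/(k^2 + 8*k + 16)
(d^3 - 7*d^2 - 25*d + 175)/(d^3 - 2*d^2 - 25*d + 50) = (d - 7)/(d - 2)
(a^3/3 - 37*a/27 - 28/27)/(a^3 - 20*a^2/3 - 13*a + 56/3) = (9*a^3 - 37*a - 28)/(9*(3*a^3 - 20*a^2 - 39*a + 56))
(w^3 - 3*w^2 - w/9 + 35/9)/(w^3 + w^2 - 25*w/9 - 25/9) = (3*w - 7)/(3*w + 5)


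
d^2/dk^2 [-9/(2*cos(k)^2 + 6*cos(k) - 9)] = 18*(8*sin(k)^4 - 58*sin(k)^2 + 9*cos(k)/2 + 9*cos(3*k)/2 - 4)/(-2*sin(k)^2 + 6*cos(k) - 7)^3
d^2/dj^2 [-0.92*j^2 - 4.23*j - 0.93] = -1.84000000000000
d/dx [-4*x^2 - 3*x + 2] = -8*x - 3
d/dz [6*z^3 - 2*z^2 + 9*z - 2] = 18*z^2 - 4*z + 9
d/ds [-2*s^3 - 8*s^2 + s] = -6*s^2 - 16*s + 1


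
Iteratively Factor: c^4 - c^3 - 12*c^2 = (c - 4)*(c^3 + 3*c^2) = c*(c - 4)*(c^2 + 3*c) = c^2*(c - 4)*(c + 3)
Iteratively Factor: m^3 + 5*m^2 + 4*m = (m)*(m^2 + 5*m + 4) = m*(m + 4)*(m + 1)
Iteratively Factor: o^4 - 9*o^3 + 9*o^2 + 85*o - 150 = (o - 5)*(o^3 - 4*o^2 - 11*o + 30) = (o - 5)^2*(o^2 + o - 6) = (o - 5)^2*(o - 2)*(o + 3)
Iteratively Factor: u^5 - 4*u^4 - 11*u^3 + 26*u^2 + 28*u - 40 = (u - 2)*(u^4 - 2*u^3 - 15*u^2 - 4*u + 20) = (u - 5)*(u - 2)*(u^3 + 3*u^2 - 4) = (u - 5)*(u - 2)*(u + 2)*(u^2 + u - 2) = (u - 5)*(u - 2)*(u - 1)*(u + 2)*(u + 2)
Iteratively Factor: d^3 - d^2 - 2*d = (d - 2)*(d^2 + d) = d*(d - 2)*(d + 1)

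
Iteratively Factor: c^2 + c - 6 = (c + 3)*(c - 2)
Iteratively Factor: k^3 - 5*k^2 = (k)*(k^2 - 5*k) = k^2*(k - 5)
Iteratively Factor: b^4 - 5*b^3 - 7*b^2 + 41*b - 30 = (b - 1)*(b^3 - 4*b^2 - 11*b + 30) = (b - 2)*(b - 1)*(b^2 - 2*b - 15) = (b - 2)*(b - 1)*(b + 3)*(b - 5)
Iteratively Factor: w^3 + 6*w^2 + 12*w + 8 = (w + 2)*(w^2 + 4*w + 4) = (w + 2)^2*(w + 2)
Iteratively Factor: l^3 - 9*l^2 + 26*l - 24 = (l - 2)*(l^2 - 7*l + 12) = (l - 4)*(l - 2)*(l - 3)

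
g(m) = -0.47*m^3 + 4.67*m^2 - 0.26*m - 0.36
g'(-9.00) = -198.53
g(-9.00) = 722.88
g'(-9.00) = -198.53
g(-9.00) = 722.88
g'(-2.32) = -29.52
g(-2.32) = 31.25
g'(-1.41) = -16.23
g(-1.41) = 10.61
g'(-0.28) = -2.99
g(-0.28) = 0.09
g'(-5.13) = -85.28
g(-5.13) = 187.33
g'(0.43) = 3.50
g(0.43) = 0.35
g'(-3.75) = -55.11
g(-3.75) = 91.07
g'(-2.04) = -25.18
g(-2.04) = 23.60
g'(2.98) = 15.05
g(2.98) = 27.90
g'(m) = -1.41*m^2 + 9.34*m - 0.26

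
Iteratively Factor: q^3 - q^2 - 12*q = (q)*(q^2 - q - 12) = q*(q - 4)*(q + 3)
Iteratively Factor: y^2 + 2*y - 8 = (y - 2)*(y + 4)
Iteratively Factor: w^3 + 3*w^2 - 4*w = (w - 1)*(w^2 + 4*w) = w*(w - 1)*(w + 4)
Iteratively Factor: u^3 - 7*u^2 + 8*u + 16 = (u - 4)*(u^2 - 3*u - 4) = (u - 4)^2*(u + 1)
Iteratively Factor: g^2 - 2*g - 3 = (g - 3)*(g + 1)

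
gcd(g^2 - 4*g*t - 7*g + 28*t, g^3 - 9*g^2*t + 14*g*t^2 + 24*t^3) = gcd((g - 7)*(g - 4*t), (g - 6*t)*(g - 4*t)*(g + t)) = -g + 4*t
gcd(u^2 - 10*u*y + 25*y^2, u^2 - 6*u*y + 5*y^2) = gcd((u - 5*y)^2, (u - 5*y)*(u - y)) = -u + 5*y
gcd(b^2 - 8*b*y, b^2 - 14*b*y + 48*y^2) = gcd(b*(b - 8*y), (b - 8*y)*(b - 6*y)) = -b + 8*y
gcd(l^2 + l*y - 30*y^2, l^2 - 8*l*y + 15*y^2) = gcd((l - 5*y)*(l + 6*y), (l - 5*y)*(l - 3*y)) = -l + 5*y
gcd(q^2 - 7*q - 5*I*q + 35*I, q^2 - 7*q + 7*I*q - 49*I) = q - 7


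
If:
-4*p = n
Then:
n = -4*p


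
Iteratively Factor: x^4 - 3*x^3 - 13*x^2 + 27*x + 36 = (x + 1)*(x^3 - 4*x^2 - 9*x + 36) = (x + 1)*(x + 3)*(x^2 - 7*x + 12) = (x - 4)*(x + 1)*(x + 3)*(x - 3)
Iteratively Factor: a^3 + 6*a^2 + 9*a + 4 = (a + 1)*(a^2 + 5*a + 4) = (a + 1)*(a + 4)*(a + 1)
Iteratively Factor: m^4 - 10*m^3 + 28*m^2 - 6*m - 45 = (m + 1)*(m^3 - 11*m^2 + 39*m - 45) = (m - 3)*(m + 1)*(m^2 - 8*m + 15) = (m - 5)*(m - 3)*(m + 1)*(m - 3)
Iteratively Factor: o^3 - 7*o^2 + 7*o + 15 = (o - 5)*(o^2 - 2*o - 3) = (o - 5)*(o + 1)*(o - 3)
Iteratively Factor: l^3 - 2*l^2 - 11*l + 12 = (l + 3)*(l^2 - 5*l + 4) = (l - 1)*(l + 3)*(l - 4)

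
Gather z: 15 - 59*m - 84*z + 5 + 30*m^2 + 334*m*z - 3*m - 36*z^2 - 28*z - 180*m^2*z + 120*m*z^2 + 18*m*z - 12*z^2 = 30*m^2 - 62*m + z^2*(120*m - 48) + z*(-180*m^2 + 352*m - 112) + 20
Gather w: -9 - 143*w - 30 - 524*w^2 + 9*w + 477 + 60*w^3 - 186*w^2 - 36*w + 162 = 60*w^3 - 710*w^2 - 170*w + 600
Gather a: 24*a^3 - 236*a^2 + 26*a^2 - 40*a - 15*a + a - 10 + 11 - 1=24*a^3 - 210*a^2 - 54*a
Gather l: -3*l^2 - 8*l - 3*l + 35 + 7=-3*l^2 - 11*l + 42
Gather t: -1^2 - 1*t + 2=1 - t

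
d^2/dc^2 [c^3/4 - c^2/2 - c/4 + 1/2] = 3*c/2 - 1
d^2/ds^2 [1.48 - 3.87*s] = 0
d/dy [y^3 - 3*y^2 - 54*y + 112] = 3*y^2 - 6*y - 54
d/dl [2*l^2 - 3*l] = 4*l - 3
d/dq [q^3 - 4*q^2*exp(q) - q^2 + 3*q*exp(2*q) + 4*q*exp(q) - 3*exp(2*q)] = -4*q^2*exp(q) + 3*q^2 + 6*q*exp(2*q) - 4*q*exp(q) - 2*q - 3*exp(2*q) + 4*exp(q)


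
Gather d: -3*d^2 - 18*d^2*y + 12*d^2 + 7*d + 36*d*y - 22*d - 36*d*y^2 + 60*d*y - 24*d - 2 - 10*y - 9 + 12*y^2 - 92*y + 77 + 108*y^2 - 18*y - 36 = d^2*(9 - 18*y) + d*(-36*y^2 + 96*y - 39) + 120*y^2 - 120*y + 30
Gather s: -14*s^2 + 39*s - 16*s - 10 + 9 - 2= -14*s^2 + 23*s - 3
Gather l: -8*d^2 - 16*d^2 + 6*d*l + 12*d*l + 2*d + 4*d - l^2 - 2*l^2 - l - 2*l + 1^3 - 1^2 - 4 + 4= -24*d^2 + 6*d - 3*l^2 + l*(18*d - 3)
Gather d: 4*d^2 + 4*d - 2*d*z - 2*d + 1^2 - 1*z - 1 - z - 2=4*d^2 + d*(2 - 2*z) - 2*z - 2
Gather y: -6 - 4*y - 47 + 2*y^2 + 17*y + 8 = 2*y^2 + 13*y - 45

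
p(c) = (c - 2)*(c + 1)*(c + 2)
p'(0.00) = -4.00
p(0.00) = -4.00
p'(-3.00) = 17.00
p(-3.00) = -10.00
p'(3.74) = 45.44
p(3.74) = 47.34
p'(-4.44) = 46.26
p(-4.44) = -54.05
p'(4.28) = 59.52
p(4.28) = 75.60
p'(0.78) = -0.61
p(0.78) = -6.04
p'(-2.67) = 12.05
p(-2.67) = -5.23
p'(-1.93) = 3.31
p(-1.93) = 0.26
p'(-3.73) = 30.28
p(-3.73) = -27.06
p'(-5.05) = 62.41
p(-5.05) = -87.09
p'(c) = (c - 2)*(c + 1) + (c - 2)*(c + 2) + (c + 1)*(c + 2) = 3*c^2 + 2*c - 4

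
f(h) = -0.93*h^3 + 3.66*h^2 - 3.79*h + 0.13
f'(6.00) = -60.31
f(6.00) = -91.73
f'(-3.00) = -50.86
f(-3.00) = 69.55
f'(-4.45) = -91.61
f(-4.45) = 171.43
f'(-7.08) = -195.47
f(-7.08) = 540.48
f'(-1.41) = -19.66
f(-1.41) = 15.36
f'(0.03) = -3.57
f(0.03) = 0.02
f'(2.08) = -0.64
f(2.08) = -0.29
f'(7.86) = -118.62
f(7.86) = -255.14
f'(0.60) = -0.40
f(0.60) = -1.03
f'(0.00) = -3.79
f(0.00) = 0.13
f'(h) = -2.79*h^2 + 7.32*h - 3.79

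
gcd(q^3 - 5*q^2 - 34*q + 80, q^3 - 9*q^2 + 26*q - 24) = q - 2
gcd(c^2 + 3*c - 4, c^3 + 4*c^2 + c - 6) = c - 1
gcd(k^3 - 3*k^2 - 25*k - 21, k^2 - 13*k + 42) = k - 7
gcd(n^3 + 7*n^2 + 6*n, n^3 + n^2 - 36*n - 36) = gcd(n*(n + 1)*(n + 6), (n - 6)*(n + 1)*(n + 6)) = n^2 + 7*n + 6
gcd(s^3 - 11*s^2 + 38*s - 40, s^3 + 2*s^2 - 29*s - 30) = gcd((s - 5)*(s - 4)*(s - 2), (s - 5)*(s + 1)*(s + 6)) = s - 5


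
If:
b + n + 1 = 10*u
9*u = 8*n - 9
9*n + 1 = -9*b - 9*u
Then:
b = -1115/792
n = 107/88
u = 8/99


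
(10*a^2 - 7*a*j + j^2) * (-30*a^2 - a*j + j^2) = -300*a^4 + 200*a^3*j - 13*a^2*j^2 - 8*a*j^3 + j^4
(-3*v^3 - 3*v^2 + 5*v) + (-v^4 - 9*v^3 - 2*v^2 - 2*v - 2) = -v^4 - 12*v^3 - 5*v^2 + 3*v - 2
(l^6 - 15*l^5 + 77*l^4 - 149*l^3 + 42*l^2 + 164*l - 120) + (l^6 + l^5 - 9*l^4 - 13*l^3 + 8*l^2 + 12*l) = 2*l^6 - 14*l^5 + 68*l^4 - 162*l^3 + 50*l^2 + 176*l - 120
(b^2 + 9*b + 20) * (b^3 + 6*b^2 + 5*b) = b^5 + 15*b^4 + 79*b^3 + 165*b^2 + 100*b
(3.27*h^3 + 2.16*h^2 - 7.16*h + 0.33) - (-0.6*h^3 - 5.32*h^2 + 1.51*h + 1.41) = 3.87*h^3 + 7.48*h^2 - 8.67*h - 1.08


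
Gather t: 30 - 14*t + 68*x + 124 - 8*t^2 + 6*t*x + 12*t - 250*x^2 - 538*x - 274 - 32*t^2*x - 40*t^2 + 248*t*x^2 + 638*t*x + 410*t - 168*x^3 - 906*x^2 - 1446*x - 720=t^2*(-32*x - 48) + t*(248*x^2 + 644*x + 408) - 168*x^3 - 1156*x^2 - 1916*x - 840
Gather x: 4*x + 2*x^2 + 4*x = 2*x^2 + 8*x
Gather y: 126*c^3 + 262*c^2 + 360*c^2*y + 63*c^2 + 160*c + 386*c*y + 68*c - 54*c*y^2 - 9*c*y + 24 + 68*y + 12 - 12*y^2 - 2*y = 126*c^3 + 325*c^2 + 228*c + y^2*(-54*c - 12) + y*(360*c^2 + 377*c + 66) + 36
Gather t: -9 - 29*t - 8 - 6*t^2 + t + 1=-6*t^2 - 28*t - 16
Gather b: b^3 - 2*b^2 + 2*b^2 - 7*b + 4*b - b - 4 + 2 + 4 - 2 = b^3 - 4*b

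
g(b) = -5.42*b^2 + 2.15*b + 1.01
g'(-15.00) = 164.75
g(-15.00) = -1250.74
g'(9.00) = -95.41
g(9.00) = -418.66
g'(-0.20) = 4.32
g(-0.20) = 0.36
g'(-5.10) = 57.43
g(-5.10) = -150.93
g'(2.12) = -20.83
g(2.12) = -18.79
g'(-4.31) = 48.87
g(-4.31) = -108.94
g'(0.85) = -7.06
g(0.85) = -1.08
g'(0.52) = -3.49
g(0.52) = 0.66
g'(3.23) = -32.86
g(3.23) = -48.59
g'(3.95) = -40.67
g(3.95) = -75.06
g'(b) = 2.15 - 10.84*b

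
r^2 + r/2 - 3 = (r - 3/2)*(r + 2)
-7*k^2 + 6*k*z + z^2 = (-k + z)*(7*k + z)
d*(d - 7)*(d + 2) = d^3 - 5*d^2 - 14*d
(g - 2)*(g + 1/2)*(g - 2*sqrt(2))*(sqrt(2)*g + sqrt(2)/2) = sqrt(2)*g^4 - 4*g^3 - sqrt(2)*g^3 - 7*sqrt(2)*g^2/4 + 4*g^2 - sqrt(2)*g/2 + 7*g + 2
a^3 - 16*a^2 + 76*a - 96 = (a - 8)*(a - 6)*(a - 2)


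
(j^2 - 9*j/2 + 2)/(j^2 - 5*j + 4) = (j - 1/2)/(j - 1)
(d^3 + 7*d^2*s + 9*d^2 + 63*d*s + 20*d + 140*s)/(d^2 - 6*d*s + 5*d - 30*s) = (-d^2 - 7*d*s - 4*d - 28*s)/(-d + 6*s)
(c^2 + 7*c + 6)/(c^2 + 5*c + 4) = (c + 6)/(c + 4)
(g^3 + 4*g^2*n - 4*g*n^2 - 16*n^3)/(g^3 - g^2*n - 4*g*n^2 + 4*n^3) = (g + 4*n)/(g - n)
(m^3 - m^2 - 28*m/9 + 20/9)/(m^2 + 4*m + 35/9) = (3*m^2 - 8*m + 4)/(3*m + 7)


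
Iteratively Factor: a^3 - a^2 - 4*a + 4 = (a - 2)*(a^2 + a - 2) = (a - 2)*(a - 1)*(a + 2)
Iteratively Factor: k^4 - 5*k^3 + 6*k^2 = (k - 3)*(k^3 - 2*k^2) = k*(k - 3)*(k^2 - 2*k) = k^2*(k - 3)*(k - 2)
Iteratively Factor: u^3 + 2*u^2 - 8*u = (u - 2)*(u^2 + 4*u) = (u - 2)*(u + 4)*(u)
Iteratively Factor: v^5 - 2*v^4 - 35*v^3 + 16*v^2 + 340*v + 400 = (v + 2)*(v^4 - 4*v^3 - 27*v^2 + 70*v + 200) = (v + 2)*(v + 4)*(v^3 - 8*v^2 + 5*v + 50) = (v + 2)^2*(v + 4)*(v^2 - 10*v + 25) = (v - 5)*(v + 2)^2*(v + 4)*(v - 5)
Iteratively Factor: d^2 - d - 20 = (d + 4)*(d - 5)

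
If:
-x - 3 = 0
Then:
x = -3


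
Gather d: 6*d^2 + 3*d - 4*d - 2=6*d^2 - d - 2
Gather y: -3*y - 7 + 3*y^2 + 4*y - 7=3*y^2 + y - 14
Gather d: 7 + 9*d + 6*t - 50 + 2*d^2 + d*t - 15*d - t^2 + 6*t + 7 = 2*d^2 + d*(t - 6) - t^2 + 12*t - 36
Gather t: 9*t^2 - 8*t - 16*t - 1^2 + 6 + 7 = 9*t^2 - 24*t + 12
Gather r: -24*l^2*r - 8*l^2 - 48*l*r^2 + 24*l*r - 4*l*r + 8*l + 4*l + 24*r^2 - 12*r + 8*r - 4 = -8*l^2 + 12*l + r^2*(24 - 48*l) + r*(-24*l^2 + 20*l - 4) - 4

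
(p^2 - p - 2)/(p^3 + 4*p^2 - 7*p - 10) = 1/(p + 5)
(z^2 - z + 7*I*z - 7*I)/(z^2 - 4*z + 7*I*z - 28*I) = (z - 1)/(z - 4)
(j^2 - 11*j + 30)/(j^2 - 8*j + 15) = (j - 6)/(j - 3)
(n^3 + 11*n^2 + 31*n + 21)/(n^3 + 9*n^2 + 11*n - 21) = (n + 1)/(n - 1)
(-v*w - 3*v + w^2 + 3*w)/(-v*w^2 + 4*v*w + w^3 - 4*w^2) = (w + 3)/(w*(w - 4))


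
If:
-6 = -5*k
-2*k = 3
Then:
No Solution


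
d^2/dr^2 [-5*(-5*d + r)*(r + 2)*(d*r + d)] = 10*d*(5*d - 3*r - 3)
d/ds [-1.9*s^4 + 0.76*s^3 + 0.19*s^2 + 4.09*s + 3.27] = -7.6*s^3 + 2.28*s^2 + 0.38*s + 4.09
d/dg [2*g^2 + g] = 4*g + 1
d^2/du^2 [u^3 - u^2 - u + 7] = 6*u - 2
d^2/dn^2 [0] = 0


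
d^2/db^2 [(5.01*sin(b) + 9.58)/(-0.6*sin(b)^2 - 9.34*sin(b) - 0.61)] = (1.80359999999999*sin(b)^5 - 14.2808400000001*sin(b)^4 + 146.4498*sin(b)^3 + 772.455154*sin(b)^2 - 363.832830999999*sin(b) - 1607.333588)/(0.6*sin(b)^2 + 9.34*sin(b) + 0.61)^3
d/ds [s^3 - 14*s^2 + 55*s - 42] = 3*s^2 - 28*s + 55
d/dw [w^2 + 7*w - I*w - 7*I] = 2*w + 7 - I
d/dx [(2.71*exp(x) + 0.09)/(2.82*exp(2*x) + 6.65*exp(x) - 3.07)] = (-(2.71*exp(x) + 0.09)*(5.64*exp(x) + 6.65) + 7.6422*exp(2*x) + 18.0215*exp(x) - 8.3197)*exp(x)/(2.82*exp(2*x) + 6.65*exp(x) - 3.07)^2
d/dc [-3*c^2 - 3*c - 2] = -6*c - 3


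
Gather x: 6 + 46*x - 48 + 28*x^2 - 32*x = 28*x^2 + 14*x - 42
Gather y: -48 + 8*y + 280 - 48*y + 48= 280 - 40*y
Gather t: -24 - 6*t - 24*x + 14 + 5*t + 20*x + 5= -t - 4*x - 5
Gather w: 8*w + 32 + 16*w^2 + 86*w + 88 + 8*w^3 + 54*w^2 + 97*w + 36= 8*w^3 + 70*w^2 + 191*w + 156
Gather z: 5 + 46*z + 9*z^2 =9*z^2 + 46*z + 5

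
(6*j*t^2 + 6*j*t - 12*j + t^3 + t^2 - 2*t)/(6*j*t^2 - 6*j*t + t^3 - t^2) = (t + 2)/t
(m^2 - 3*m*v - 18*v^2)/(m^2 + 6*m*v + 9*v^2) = (m - 6*v)/(m + 3*v)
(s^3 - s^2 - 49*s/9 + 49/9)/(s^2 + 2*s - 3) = (s^2 - 49/9)/(s + 3)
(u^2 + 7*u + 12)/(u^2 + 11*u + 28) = (u + 3)/(u + 7)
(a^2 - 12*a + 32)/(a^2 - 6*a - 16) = (a - 4)/(a + 2)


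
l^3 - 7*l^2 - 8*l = l*(l - 8)*(l + 1)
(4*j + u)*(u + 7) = 4*j*u + 28*j + u^2 + 7*u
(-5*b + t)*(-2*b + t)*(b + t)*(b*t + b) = 10*b^4*t + 10*b^4 + 3*b^3*t^2 + 3*b^3*t - 6*b^2*t^3 - 6*b^2*t^2 + b*t^4 + b*t^3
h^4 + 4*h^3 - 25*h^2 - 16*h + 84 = (h - 3)*(h - 2)*(h + 2)*(h + 7)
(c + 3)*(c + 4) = c^2 + 7*c + 12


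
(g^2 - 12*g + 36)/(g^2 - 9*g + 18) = (g - 6)/(g - 3)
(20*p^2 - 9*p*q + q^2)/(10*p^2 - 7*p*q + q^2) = (4*p - q)/(2*p - q)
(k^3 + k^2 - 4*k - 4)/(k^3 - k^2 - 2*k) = (k + 2)/k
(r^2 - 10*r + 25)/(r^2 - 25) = (r - 5)/(r + 5)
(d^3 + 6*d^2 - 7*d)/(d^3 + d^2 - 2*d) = (d + 7)/(d + 2)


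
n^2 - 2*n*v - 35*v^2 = (n - 7*v)*(n + 5*v)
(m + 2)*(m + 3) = m^2 + 5*m + 6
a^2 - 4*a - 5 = (a - 5)*(a + 1)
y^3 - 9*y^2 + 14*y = y*(y - 7)*(y - 2)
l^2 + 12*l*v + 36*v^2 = (l + 6*v)^2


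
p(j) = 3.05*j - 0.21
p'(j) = 3.05000000000000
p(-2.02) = -6.37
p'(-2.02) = 3.05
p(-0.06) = -0.39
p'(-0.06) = 3.05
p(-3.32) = -10.34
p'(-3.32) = 3.05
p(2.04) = 6.01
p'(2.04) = 3.05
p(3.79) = 11.35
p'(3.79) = 3.05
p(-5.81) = -17.93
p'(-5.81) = 3.05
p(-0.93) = -3.05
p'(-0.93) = 3.05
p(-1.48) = -4.72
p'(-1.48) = 3.05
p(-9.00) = -27.66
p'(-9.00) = 3.05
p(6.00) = 18.09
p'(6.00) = 3.05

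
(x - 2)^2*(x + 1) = x^3 - 3*x^2 + 4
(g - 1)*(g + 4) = g^2 + 3*g - 4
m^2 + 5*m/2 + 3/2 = (m + 1)*(m + 3/2)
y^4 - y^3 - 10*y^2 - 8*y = y*(y - 4)*(y + 1)*(y + 2)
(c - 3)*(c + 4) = c^2 + c - 12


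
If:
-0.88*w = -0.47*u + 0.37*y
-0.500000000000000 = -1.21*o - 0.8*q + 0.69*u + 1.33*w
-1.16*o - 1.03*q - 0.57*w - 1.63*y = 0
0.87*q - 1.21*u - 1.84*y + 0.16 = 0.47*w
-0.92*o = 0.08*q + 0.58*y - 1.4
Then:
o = 2.27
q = -1.33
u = 0.44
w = 0.66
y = -1.00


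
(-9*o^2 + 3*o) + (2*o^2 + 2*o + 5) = -7*o^2 + 5*o + 5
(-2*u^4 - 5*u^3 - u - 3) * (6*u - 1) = -12*u^5 - 28*u^4 + 5*u^3 - 6*u^2 - 17*u + 3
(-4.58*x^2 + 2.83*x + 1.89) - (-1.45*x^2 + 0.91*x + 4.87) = -3.13*x^2 + 1.92*x - 2.98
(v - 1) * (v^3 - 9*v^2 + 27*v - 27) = v^4 - 10*v^3 + 36*v^2 - 54*v + 27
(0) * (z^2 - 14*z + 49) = 0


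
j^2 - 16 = (j - 4)*(j + 4)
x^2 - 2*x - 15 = (x - 5)*(x + 3)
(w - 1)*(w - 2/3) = w^2 - 5*w/3 + 2/3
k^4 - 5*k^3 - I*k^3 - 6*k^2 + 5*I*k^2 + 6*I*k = k*(k - 6)*(k + 1)*(k - I)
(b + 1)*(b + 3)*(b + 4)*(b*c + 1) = b^4*c + 8*b^3*c + b^3 + 19*b^2*c + 8*b^2 + 12*b*c + 19*b + 12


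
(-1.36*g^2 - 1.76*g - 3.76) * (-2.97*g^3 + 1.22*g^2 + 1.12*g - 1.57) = 4.0392*g^5 + 3.568*g^4 + 7.4968*g^3 - 4.4232*g^2 - 1.448*g + 5.9032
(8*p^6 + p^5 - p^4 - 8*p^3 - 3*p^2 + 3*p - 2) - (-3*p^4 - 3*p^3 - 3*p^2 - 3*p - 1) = 8*p^6 + p^5 + 2*p^4 - 5*p^3 + 6*p - 1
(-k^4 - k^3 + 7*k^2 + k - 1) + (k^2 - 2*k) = -k^4 - k^3 + 8*k^2 - k - 1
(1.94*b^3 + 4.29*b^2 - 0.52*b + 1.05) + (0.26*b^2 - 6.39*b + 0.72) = 1.94*b^3 + 4.55*b^2 - 6.91*b + 1.77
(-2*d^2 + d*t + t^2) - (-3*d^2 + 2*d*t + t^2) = d^2 - d*t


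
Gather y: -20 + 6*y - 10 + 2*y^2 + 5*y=2*y^2 + 11*y - 30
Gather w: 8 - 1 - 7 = 0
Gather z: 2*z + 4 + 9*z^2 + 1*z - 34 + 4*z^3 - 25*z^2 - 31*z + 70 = 4*z^3 - 16*z^2 - 28*z + 40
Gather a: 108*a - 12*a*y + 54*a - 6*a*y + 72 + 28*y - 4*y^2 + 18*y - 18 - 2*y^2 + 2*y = a*(162 - 18*y) - 6*y^2 + 48*y + 54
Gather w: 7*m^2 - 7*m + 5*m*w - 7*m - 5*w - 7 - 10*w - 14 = 7*m^2 - 14*m + w*(5*m - 15) - 21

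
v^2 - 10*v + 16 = (v - 8)*(v - 2)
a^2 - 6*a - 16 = (a - 8)*(a + 2)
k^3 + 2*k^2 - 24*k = k*(k - 4)*(k + 6)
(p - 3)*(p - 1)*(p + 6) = p^3 + 2*p^2 - 21*p + 18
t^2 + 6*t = t*(t + 6)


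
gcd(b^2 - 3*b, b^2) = b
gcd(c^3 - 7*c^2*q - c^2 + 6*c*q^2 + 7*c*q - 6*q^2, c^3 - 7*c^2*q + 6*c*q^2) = c^2 - 7*c*q + 6*q^2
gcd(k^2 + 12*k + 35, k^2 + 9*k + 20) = k + 5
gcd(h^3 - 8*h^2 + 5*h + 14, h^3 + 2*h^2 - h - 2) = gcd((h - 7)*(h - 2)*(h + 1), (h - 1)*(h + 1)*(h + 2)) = h + 1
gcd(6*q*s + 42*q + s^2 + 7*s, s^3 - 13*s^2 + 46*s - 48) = 1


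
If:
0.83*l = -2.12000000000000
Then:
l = -2.55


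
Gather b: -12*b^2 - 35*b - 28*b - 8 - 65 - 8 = -12*b^2 - 63*b - 81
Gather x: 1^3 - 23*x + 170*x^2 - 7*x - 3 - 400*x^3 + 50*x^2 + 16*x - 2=-400*x^3 + 220*x^2 - 14*x - 4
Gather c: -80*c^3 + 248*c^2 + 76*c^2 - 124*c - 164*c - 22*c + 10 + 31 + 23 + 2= -80*c^3 + 324*c^2 - 310*c + 66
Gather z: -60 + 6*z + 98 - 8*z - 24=14 - 2*z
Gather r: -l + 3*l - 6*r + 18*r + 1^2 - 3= 2*l + 12*r - 2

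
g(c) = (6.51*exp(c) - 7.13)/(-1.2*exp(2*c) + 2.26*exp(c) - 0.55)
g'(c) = (6.51*exp(c) - 7.13)*(2.4*exp(2*c) - 2.26*exp(c))/(-1.2*exp(2*c) + 2.26*exp(c) - 0.55)^2 + 6.51*exp(c)/(-1.2*exp(2*c) + 2.26*exp(c) - 0.55) = (7.812*exp(2*c) - 17.112*exp(c) + 12.5333)*exp(c)/(1.44*exp(4*c) - 5.424*exp(3*c) + 6.4276*exp(2*c) - 2.486*exp(c) + 0.3025)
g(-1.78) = 29.71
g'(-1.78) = 40.39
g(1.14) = -2.54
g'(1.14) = 4.07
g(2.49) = -0.48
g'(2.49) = 0.52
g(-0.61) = -11.10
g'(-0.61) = 28.74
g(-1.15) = -111.92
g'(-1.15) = 1219.31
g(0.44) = 45.10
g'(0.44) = 1708.02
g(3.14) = -0.24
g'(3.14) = 0.25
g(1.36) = -1.83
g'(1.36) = 2.53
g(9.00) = 0.00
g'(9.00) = 0.00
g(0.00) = -1.22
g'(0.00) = 12.43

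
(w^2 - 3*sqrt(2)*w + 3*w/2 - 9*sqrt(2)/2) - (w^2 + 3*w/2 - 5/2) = -3*sqrt(2)*w - 9*sqrt(2)/2 + 5/2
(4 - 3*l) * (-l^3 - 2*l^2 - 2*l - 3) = 3*l^4 + 2*l^3 - 2*l^2 + l - 12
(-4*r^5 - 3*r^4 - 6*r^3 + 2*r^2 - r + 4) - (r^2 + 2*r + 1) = -4*r^5 - 3*r^4 - 6*r^3 + r^2 - 3*r + 3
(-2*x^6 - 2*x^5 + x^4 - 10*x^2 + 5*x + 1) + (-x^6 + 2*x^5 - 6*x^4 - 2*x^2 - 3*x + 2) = -3*x^6 - 5*x^4 - 12*x^2 + 2*x + 3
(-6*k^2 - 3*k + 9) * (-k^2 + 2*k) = 6*k^4 - 9*k^3 - 15*k^2 + 18*k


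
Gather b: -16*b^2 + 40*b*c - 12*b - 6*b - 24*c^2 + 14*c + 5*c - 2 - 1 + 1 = -16*b^2 + b*(40*c - 18) - 24*c^2 + 19*c - 2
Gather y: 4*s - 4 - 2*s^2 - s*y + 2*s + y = -2*s^2 + 6*s + y*(1 - s) - 4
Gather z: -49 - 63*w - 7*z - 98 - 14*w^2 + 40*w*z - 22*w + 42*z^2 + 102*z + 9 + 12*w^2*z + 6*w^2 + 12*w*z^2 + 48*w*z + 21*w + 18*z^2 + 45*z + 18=-8*w^2 - 64*w + z^2*(12*w + 60) + z*(12*w^2 + 88*w + 140) - 120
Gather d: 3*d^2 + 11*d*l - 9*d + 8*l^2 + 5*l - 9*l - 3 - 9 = 3*d^2 + d*(11*l - 9) + 8*l^2 - 4*l - 12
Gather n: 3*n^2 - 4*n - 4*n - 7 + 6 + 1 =3*n^2 - 8*n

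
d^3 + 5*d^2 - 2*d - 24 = (d - 2)*(d + 3)*(d + 4)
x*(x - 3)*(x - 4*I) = x^3 - 3*x^2 - 4*I*x^2 + 12*I*x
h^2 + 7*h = h*(h + 7)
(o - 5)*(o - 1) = o^2 - 6*o + 5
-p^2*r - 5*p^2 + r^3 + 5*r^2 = (-p + r)*(p + r)*(r + 5)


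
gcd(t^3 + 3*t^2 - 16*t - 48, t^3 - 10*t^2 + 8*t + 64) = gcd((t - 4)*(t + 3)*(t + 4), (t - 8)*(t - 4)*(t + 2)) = t - 4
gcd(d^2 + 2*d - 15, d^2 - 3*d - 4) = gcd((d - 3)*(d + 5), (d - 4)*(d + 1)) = 1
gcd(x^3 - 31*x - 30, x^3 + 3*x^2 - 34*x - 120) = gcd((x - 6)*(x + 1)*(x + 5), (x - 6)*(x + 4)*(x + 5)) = x^2 - x - 30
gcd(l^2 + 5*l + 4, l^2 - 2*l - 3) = l + 1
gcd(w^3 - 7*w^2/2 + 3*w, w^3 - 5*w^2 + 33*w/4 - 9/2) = w^2 - 7*w/2 + 3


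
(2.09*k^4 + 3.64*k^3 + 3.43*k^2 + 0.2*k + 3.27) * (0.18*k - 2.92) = 0.3762*k^5 - 5.4476*k^4 - 10.0114*k^3 - 9.9796*k^2 + 0.00460000000000005*k - 9.5484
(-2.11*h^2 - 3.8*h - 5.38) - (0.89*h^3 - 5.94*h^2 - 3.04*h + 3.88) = -0.89*h^3 + 3.83*h^2 - 0.76*h - 9.26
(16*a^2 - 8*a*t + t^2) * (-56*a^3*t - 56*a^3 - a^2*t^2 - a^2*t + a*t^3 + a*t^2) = -896*a^5*t - 896*a^5 + 432*a^4*t^2 + 432*a^4*t - 32*a^3*t^3 - 32*a^3*t^2 - 9*a^2*t^4 - 9*a^2*t^3 + a*t^5 + a*t^4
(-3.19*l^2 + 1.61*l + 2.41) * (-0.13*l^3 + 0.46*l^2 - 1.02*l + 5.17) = 0.4147*l^5 - 1.6767*l^4 + 3.6811*l^3 - 17.0259*l^2 + 5.8655*l + 12.4597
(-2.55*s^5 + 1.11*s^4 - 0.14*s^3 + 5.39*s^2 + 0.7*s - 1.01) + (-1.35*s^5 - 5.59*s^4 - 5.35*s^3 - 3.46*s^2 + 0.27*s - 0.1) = -3.9*s^5 - 4.48*s^4 - 5.49*s^3 + 1.93*s^2 + 0.97*s - 1.11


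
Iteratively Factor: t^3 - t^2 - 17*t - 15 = (t + 1)*(t^2 - 2*t - 15) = (t + 1)*(t + 3)*(t - 5)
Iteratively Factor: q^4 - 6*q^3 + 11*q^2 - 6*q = (q - 2)*(q^3 - 4*q^2 + 3*q) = (q - 2)*(q - 1)*(q^2 - 3*q) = q*(q - 2)*(q - 1)*(q - 3)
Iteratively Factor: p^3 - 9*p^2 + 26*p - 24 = (p - 2)*(p^2 - 7*p + 12) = (p - 4)*(p - 2)*(p - 3)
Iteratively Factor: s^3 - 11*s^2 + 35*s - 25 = (s - 5)*(s^2 - 6*s + 5) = (s - 5)*(s - 1)*(s - 5)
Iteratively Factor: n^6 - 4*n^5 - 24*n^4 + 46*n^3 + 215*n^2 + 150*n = (n + 1)*(n^5 - 5*n^4 - 19*n^3 + 65*n^2 + 150*n) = n*(n + 1)*(n^4 - 5*n^3 - 19*n^2 + 65*n + 150) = n*(n - 5)*(n + 1)*(n^3 - 19*n - 30) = n*(n - 5)*(n + 1)*(n + 2)*(n^2 - 2*n - 15) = n*(n - 5)^2*(n + 1)*(n + 2)*(n + 3)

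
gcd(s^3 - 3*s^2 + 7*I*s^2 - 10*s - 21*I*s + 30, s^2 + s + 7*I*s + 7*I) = 1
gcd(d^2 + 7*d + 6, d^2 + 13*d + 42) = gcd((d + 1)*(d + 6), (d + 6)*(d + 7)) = d + 6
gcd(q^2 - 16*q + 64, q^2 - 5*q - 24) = q - 8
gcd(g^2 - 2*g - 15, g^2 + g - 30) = g - 5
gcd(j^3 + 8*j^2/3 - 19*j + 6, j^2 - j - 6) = j - 3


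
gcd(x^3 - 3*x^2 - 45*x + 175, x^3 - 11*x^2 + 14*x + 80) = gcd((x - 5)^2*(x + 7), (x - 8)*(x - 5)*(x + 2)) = x - 5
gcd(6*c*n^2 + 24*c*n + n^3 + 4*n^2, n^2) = n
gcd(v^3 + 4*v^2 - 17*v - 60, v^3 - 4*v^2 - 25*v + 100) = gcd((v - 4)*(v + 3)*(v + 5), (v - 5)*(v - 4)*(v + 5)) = v^2 + v - 20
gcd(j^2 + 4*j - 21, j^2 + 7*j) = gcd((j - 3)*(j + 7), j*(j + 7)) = j + 7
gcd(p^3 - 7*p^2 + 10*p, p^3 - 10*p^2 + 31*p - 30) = p^2 - 7*p + 10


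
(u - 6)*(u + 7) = u^2 + u - 42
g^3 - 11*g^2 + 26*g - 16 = (g - 8)*(g - 2)*(g - 1)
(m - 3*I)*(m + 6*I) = m^2 + 3*I*m + 18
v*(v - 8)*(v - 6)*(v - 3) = v^4 - 17*v^3 + 90*v^2 - 144*v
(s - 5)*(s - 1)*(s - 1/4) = s^3 - 25*s^2/4 + 13*s/2 - 5/4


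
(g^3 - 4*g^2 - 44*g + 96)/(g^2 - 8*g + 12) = (g^2 - 2*g - 48)/(g - 6)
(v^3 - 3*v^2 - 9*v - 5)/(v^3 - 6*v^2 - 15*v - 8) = (v - 5)/(v - 8)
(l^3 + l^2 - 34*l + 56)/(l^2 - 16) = (l^2 + 5*l - 14)/(l + 4)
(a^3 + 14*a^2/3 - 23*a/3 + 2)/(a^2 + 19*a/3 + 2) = (3*a^2 - 4*a + 1)/(3*a + 1)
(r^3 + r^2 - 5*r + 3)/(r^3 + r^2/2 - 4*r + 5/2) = 2*(r + 3)/(2*r + 5)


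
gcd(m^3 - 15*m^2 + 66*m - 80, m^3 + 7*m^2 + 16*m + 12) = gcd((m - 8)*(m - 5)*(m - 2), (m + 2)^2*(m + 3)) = 1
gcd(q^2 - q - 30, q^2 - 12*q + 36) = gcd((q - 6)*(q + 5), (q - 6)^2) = q - 6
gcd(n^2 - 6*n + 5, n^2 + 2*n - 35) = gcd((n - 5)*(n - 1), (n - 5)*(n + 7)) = n - 5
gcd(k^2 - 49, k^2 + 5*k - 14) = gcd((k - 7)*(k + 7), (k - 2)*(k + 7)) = k + 7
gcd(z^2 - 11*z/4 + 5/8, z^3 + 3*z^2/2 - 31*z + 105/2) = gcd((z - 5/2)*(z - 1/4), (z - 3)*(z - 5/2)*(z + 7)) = z - 5/2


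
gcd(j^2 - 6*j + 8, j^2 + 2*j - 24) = j - 4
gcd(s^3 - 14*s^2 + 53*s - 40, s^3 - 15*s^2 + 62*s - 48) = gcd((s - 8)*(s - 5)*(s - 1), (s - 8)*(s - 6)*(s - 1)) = s^2 - 9*s + 8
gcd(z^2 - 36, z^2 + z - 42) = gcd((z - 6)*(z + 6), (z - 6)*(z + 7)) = z - 6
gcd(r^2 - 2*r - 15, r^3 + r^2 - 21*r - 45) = r^2 - 2*r - 15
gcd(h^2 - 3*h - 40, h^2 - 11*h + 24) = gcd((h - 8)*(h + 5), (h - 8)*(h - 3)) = h - 8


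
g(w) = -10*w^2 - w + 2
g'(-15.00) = 299.00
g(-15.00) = -2233.00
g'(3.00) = -61.00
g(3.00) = -91.00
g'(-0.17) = 2.40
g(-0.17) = 1.88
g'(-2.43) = 47.60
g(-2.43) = -54.62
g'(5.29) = -106.80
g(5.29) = -283.13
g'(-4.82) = 95.40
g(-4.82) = -225.50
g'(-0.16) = 2.20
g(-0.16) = 1.90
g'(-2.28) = 44.60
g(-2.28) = -47.70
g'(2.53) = -51.60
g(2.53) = -64.54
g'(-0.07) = 0.40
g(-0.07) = 2.02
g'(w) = -20*w - 1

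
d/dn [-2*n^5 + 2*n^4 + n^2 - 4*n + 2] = -10*n^4 + 8*n^3 + 2*n - 4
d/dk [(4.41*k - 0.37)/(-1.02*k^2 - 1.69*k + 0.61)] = (4.4982*k^2 - 0.7548*k + 2.0648)/(1.0404*k^4 + 3.4476*k^3 + 1.6117*k^2 - 2.0618*k + 0.3721)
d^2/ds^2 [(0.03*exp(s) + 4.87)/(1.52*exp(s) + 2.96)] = (11.116672*exp(s) - 21.648256)*exp(s)/(3.511808*exp(3*s) + 20.516352*exp(2*s) + 39.952896*exp(s) + 25.934336)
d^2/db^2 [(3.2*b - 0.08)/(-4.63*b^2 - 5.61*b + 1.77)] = (-(3.2*b - 0.08)*(9.26*b + 5.61)*(18.52*b + 11.22) + (88.896*b + 35.1632)*(4.63*b^2 + 5.61*b - 1.77))/(4.63*b^2 + 5.61*b - 1.77)^3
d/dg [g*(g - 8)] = 2*g - 8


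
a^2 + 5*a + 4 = (a + 1)*(a + 4)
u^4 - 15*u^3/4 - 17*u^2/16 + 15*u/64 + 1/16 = (u - 4)*(u - 1/4)*(u + 1/4)^2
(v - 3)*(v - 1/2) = v^2 - 7*v/2 + 3/2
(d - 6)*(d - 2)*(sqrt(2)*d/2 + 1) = sqrt(2)*d^3/2 - 4*sqrt(2)*d^2 + d^2 - 8*d + 6*sqrt(2)*d + 12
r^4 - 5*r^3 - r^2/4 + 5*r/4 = r*(r - 5)*(r - 1/2)*(r + 1/2)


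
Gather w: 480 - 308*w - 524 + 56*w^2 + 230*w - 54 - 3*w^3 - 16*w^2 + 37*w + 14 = -3*w^3 + 40*w^2 - 41*w - 84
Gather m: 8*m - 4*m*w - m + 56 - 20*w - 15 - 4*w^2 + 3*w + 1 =m*(7 - 4*w) - 4*w^2 - 17*w + 42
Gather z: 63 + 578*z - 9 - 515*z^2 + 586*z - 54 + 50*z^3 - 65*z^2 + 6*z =50*z^3 - 580*z^2 + 1170*z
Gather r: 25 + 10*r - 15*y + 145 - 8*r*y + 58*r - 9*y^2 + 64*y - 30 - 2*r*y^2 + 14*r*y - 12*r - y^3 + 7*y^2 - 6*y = r*(-2*y^2 + 6*y + 56) - y^3 - 2*y^2 + 43*y + 140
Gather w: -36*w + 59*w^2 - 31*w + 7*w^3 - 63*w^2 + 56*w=7*w^3 - 4*w^2 - 11*w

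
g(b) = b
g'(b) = 1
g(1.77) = 1.77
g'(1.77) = 1.00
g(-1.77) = -1.77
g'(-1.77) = 1.00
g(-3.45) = -3.45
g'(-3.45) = 1.00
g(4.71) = 4.71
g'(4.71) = 1.00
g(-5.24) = -5.24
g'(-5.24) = 1.00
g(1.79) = 1.79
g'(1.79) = 1.00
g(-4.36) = -4.36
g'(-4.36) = 1.00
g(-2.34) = -2.34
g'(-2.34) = 1.00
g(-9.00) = -9.00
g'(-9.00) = 1.00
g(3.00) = 3.00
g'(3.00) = 1.00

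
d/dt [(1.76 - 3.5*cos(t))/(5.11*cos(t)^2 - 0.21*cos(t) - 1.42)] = (-17.885*cos(t)^2 + 17.9872*cos(t) - 5.3396)*sin(t)/(26.1121*cos(t)^4 - 2.1462*cos(t)^3 - 14.4683*cos(t)^2 + 0.5964*cos(t) + 2.0164)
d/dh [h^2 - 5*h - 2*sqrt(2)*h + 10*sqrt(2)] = 2*h - 5 - 2*sqrt(2)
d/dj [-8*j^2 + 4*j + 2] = 4 - 16*j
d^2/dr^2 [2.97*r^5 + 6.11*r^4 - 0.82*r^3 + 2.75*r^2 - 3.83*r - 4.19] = 59.4*r^3 + 73.32*r^2 - 4.92*r + 5.5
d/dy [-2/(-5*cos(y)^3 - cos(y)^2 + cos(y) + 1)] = 2*(15*cos(y)^2 + 2*cos(y) - 1)*sin(y)/(5*cos(y)^3 + cos(y)^2 - cos(y) - 1)^2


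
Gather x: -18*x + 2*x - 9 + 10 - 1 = -16*x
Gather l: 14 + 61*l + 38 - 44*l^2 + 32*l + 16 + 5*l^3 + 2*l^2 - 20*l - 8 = 5*l^3 - 42*l^2 + 73*l + 60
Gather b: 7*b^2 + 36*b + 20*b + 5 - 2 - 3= 7*b^2 + 56*b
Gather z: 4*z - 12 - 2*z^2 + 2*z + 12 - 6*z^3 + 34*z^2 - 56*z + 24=-6*z^3 + 32*z^2 - 50*z + 24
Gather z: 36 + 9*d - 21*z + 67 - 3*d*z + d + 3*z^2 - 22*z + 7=10*d + 3*z^2 + z*(-3*d - 43) + 110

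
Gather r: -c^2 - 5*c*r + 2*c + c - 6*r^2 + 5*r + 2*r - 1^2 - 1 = -c^2 + 3*c - 6*r^2 + r*(7 - 5*c) - 2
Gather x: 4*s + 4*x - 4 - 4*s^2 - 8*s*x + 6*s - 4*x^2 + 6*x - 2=-4*s^2 + 10*s - 4*x^2 + x*(10 - 8*s) - 6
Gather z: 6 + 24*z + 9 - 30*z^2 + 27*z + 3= -30*z^2 + 51*z + 18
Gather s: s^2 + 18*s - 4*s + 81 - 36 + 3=s^2 + 14*s + 48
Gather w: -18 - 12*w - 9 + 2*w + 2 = -10*w - 25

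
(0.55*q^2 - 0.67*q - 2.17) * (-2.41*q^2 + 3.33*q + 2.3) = -1.3255*q^4 + 3.4462*q^3 + 4.2636*q^2 - 8.7671*q - 4.991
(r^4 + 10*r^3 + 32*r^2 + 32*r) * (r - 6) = r^5 + 4*r^4 - 28*r^3 - 160*r^2 - 192*r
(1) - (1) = 0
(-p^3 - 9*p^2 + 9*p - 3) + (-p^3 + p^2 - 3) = -2*p^3 - 8*p^2 + 9*p - 6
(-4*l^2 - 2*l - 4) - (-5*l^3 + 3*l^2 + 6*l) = 5*l^3 - 7*l^2 - 8*l - 4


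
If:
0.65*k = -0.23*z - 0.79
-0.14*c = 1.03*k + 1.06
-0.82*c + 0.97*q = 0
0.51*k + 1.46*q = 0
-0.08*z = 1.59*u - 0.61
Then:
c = 0.45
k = -1.09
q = 0.38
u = 0.40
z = -0.35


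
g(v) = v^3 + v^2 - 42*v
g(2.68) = -86.13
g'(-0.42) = -42.31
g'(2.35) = -20.73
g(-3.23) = 112.39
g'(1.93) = -26.97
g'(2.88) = -11.36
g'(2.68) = -15.09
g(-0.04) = 1.68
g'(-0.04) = -42.08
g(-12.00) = -1080.00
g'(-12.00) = 366.00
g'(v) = 3*v^2 + 2*v - 42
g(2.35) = -80.20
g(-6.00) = 72.00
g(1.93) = -70.15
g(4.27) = -83.25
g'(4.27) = 21.24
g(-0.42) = 17.74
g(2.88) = -88.78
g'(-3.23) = -17.16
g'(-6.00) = 54.00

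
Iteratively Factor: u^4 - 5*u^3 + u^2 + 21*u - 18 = (u - 3)*(u^3 - 2*u^2 - 5*u + 6) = (u - 3)*(u + 2)*(u^2 - 4*u + 3) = (u - 3)*(u - 1)*(u + 2)*(u - 3)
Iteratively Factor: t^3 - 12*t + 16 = (t - 2)*(t^2 + 2*t - 8) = (t - 2)^2*(t + 4)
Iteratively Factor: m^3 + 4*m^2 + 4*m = (m)*(m^2 + 4*m + 4) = m*(m + 2)*(m + 2)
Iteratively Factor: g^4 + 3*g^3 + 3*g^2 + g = (g + 1)*(g^3 + 2*g^2 + g) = (g + 1)^2*(g^2 + g) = g*(g + 1)^2*(g + 1)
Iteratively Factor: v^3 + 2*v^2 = (v + 2)*(v^2) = v*(v + 2)*(v)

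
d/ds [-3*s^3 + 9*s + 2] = 9 - 9*s^2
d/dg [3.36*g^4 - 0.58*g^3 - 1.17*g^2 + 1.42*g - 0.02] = 13.44*g^3 - 1.74*g^2 - 2.34*g + 1.42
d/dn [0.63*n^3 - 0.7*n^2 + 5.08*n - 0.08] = 1.89*n^2 - 1.4*n + 5.08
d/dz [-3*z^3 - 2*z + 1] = -9*z^2 - 2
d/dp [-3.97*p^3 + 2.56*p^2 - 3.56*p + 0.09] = -11.91*p^2 + 5.12*p - 3.56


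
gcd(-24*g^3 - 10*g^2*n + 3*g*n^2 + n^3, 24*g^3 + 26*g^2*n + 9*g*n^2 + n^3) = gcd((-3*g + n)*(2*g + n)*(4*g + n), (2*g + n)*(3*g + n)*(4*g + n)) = 8*g^2 + 6*g*n + n^2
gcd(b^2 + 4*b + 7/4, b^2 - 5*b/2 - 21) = b + 7/2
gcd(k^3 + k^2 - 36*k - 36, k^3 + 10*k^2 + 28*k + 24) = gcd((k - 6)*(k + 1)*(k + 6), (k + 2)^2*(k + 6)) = k + 6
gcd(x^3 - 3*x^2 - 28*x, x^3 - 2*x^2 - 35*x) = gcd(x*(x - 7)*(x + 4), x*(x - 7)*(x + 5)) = x^2 - 7*x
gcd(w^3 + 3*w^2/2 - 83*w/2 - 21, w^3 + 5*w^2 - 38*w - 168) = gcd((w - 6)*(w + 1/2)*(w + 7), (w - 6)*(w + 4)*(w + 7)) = w^2 + w - 42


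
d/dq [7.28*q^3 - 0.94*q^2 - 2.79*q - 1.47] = 21.84*q^2 - 1.88*q - 2.79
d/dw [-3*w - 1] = -3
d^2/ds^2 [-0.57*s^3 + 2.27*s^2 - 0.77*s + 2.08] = 4.54 - 3.42*s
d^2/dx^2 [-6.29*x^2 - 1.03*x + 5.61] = -12.5800000000000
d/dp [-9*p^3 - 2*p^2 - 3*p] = -27*p^2 - 4*p - 3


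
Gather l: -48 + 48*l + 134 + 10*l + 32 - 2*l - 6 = 56*l + 112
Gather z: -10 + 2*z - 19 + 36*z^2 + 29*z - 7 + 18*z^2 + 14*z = 54*z^2 + 45*z - 36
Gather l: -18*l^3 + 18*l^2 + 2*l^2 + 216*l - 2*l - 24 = -18*l^3 + 20*l^2 + 214*l - 24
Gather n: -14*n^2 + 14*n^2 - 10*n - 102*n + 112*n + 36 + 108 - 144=0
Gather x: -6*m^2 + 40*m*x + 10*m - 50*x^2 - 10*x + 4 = -6*m^2 + 10*m - 50*x^2 + x*(40*m - 10) + 4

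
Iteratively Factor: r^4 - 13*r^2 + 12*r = (r - 1)*(r^3 + r^2 - 12*r) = (r - 1)*(r + 4)*(r^2 - 3*r) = r*(r - 1)*(r + 4)*(r - 3)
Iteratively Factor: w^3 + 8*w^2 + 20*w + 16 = (w + 2)*(w^2 + 6*w + 8) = (w + 2)*(w + 4)*(w + 2)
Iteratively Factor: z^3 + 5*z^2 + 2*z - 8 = (z - 1)*(z^2 + 6*z + 8) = (z - 1)*(z + 2)*(z + 4)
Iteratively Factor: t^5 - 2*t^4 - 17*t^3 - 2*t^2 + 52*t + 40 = (t + 1)*(t^4 - 3*t^3 - 14*t^2 + 12*t + 40) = (t + 1)*(t + 2)*(t^3 - 5*t^2 - 4*t + 20) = (t + 1)*(t + 2)^2*(t^2 - 7*t + 10) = (t - 5)*(t + 1)*(t + 2)^2*(t - 2)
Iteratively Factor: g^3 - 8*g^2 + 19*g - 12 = (g - 4)*(g^2 - 4*g + 3) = (g - 4)*(g - 3)*(g - 1)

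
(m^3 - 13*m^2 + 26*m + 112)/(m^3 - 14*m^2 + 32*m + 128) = (m - 7)/(m - 8)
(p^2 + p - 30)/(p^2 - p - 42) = (p - 5)/(p - 7)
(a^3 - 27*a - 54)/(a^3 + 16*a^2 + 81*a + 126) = (a^2 - 3*a - 18)/(a^2 + 13*a + 42)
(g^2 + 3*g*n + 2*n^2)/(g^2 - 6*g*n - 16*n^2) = (g + n)/(g - 8*n)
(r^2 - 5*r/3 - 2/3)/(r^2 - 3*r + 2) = (r + 1/3)/(r - 1)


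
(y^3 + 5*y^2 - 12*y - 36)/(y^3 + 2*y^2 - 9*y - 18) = (y + 6)/(y + 3)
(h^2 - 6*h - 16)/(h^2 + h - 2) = (h - 8)/(h - 1)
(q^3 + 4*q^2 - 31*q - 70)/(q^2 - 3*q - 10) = q + 7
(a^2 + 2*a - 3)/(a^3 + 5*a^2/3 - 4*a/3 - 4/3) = 3*(a + 3)/(3*a^2 + 8*a + 4)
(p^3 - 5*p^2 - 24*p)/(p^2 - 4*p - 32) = p*(p + 3)/(p + 4)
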